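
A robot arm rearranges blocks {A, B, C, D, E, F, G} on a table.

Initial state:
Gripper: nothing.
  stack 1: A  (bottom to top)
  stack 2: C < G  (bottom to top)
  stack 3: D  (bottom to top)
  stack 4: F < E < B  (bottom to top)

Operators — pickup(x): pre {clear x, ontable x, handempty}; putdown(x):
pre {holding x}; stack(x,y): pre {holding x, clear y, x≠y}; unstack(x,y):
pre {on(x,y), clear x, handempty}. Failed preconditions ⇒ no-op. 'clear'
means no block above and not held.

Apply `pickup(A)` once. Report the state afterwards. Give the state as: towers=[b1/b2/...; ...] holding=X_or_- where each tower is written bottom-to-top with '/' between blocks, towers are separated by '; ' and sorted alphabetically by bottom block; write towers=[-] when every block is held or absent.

before: towers=[A; C/G; D; F/E/B] holding=-
pre[pickup(A)]: clear(A) ok, ontable(A) ok, handempty ok
all met → apply pickup(A)
after:  towers=[C/G; D; F/E/B] holding=A

towers=[C/G; D; F/E/B] holding=A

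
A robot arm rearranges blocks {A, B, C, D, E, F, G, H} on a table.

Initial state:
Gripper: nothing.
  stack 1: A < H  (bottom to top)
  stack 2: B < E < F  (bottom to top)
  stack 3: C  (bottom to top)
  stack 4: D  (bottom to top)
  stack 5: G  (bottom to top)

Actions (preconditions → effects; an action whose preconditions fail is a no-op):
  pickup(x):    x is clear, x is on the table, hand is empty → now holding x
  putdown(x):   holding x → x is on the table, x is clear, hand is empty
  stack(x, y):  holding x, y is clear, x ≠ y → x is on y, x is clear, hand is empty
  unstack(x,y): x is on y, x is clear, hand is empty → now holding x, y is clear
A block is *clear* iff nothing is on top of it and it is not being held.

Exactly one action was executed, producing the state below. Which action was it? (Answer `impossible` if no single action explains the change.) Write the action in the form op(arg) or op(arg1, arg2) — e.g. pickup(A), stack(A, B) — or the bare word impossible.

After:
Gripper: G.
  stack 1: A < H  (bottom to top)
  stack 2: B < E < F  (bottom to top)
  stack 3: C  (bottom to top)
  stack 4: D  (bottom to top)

pickup(G)

target: towers=[A/H; B/E/F; C; D] holding=G
         pickup(G) → towers=[A/H; B/E/F; C; D] holding=G  ← match
     unstack(H, A) → towers=[A; B/E/F; C; D; G] holding=H
     unstack(F, E) → towers=[A/H; B/E; C; D; G] holding=F
         pickup(D) → towers=[A/H; B/E/F; C; G] holding=D
         pickup(C) → towers=[A/H; B/E/F; D; G] holding=C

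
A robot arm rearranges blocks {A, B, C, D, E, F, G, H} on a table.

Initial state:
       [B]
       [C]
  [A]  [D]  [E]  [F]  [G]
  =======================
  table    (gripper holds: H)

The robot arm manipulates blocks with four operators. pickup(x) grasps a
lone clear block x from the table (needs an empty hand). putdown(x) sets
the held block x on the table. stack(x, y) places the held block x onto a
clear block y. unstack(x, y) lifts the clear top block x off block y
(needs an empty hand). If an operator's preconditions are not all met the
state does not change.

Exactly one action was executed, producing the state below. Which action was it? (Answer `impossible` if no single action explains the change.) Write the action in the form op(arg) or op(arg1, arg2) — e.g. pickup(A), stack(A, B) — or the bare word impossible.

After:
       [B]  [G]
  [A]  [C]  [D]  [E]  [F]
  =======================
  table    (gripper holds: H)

target: towers=[A; C/B; D/G; E; F] holding=H
        putdown(H) → towers=[A; D/C/B; E; F; G; H] holding=-
       stack(H, G) → towers=[A; D/C/B; E; F; G/H] holding=-
       stack(H, A) → towers=[A/H; D/C/B; E; F; G] holding=-
       stack(H, E) → towers=[A; D/C/B; E/H; F; G] holding=-
       stack(H, B) → towers=[A; D/C/B/H; E; F; G] holding=-
       stack(H, F) → towers=[A; D/C/B; E; F/H; G] holding=-
none of the 6 applicable actions match → impossible

impossible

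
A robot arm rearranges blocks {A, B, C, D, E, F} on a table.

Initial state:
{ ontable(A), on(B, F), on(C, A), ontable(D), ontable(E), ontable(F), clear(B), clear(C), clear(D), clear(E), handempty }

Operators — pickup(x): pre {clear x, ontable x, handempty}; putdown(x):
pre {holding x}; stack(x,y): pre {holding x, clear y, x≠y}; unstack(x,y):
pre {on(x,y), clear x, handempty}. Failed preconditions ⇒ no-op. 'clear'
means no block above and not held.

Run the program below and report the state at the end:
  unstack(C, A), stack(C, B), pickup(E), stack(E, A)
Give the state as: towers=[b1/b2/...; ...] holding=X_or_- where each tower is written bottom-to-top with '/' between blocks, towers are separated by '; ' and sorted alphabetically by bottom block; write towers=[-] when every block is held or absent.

step 1 (unstack(C, A)): towers=[A; D; E; F/B] holding=C
step 2 (stack(C, B)): towers=[A; D; E; F/B/C] holding=-
step 3 (pickup(E)): towers=[A; D; F/B/C] holding=E
step 4 (stack(E, A)): towers=[A/E; D; F/B/C] holding=-

towers=[A/E; D; F/B/C] holding=-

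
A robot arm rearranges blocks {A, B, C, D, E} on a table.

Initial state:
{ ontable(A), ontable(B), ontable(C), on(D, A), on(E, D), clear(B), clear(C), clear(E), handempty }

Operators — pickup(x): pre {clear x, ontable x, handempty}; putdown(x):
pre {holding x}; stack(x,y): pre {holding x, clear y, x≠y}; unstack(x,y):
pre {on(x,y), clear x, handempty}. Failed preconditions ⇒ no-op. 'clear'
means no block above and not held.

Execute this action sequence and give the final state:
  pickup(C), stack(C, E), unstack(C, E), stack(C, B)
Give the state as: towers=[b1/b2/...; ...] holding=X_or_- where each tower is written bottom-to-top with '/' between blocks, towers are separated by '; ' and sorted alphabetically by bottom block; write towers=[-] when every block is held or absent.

step 1 (pickup(C)): towers=[A/D/E; B] holding=C
step 2 (stack(C, E)): towers=[A/D/E/C; B] holding=-
step 3 (unstack(C, E)): towers=[A/D/E; B] holding=C
step 4 (stack(C, B)): towers=[A/D/E; B/C] holding=-

towers=[A/D/E; B/C] holding=-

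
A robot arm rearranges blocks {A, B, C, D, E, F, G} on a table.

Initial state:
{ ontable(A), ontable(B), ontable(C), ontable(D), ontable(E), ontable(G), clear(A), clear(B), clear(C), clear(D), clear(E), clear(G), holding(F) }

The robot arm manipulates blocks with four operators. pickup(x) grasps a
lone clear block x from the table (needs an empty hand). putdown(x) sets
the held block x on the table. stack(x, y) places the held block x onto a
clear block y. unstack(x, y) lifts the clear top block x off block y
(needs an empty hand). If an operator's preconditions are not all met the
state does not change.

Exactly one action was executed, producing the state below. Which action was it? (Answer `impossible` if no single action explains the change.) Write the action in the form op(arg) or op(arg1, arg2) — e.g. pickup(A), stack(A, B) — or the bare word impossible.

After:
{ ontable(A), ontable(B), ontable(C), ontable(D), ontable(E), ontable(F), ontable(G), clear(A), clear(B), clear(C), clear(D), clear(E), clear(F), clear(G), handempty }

putdown(F)

target: towers=[A; B; C; D; E; F; G] holding=-
        putdown(F) → towers=[A; B; C; D; E; F; G] holding=-  ← match
       stack(F, B) → towers=[A; B/F; C; D; E; G] holding=-
       stack(F, G) → towers=[A; B; C; D; E; G/F] holding=-
       stack(F, D) → towers=[A; B; C; D/F; E; G] holding=-
       stack(F, A) → towers=[A/F; B; C; D; E; G] holding=-
       stack(F, E) → towers=[A; B; C; D; E/F; G] holding=-
       stack(F, C) → towers=[A; B; C/F; D; E; G] holding=-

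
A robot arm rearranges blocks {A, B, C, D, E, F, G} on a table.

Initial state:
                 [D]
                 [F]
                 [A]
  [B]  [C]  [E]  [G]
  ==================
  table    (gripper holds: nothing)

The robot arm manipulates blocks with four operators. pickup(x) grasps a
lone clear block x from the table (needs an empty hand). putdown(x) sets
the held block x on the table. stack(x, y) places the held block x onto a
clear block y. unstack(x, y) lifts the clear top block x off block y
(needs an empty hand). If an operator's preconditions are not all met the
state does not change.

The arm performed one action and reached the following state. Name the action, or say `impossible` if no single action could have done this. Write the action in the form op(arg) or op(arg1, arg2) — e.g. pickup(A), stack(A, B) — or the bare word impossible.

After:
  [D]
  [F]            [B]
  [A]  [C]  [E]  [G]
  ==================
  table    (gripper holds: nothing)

impossible

target: towers=[A/F/D; C; E; G/B] holding=-
         pickup(B) → towers=[C; E; G/A/F/D] holding=B
     unstack(D, F) → towers=[B; C; E; G/A/F] holding=D
         pickup(E) → towers=[B; C; G/A/F/D] holding=E
         pickup(C) → towers=[B; E; G/A/F/D] holding=C
none of the 4 applicable actions match → impossible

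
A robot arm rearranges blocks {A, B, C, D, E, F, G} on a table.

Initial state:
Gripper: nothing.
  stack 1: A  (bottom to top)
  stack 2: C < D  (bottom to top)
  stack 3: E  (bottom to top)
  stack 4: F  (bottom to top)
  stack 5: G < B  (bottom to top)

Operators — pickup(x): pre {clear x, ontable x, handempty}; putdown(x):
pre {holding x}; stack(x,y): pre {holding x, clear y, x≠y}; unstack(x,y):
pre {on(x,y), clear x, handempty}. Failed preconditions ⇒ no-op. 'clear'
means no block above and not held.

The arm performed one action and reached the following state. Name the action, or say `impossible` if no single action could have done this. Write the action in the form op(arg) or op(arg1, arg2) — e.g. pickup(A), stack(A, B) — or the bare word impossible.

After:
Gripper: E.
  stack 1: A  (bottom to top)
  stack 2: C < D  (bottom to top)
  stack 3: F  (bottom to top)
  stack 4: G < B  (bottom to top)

target: towers=[A; C/D; F; G/B] holding=E
     unstack(B, G) → towers=[A; C/D; E; F; G] holding=B
         pickup(F) → towers=[A; C/D; E; G/B] holding=F
     unstack(D, C) → towers=[A; C; E; F; G/B] holding=D
         pickup(A) → towers=[C/D; E; F; G/B] holding=A
         pickup(E) → towers=[A; C/D; F; G/B] holding=E  ← match

pickup(E)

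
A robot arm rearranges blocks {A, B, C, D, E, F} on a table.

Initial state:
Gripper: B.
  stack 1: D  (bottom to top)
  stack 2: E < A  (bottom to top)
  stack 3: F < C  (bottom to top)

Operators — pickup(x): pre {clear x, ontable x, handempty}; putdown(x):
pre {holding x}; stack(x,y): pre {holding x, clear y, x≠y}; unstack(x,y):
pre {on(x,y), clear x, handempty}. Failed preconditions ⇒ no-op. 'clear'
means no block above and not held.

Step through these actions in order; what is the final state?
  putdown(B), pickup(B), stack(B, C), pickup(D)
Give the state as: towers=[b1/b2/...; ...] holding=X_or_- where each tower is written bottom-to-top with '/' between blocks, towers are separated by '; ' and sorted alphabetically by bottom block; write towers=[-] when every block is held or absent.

towers=[E/A; F/C/B] holding=D

step 1 (putdown(B)): towers=[B; D; E/A; F/C] holding=-
step 2 (pickup(B)): towers=[D; E/A; F/C] holding=B
step 3 (stack(B, C)): towers=[D; E/A; F/C/B] holding=-
step 4 (pickup(D)): towers=[E/A; F/C/B] holding=D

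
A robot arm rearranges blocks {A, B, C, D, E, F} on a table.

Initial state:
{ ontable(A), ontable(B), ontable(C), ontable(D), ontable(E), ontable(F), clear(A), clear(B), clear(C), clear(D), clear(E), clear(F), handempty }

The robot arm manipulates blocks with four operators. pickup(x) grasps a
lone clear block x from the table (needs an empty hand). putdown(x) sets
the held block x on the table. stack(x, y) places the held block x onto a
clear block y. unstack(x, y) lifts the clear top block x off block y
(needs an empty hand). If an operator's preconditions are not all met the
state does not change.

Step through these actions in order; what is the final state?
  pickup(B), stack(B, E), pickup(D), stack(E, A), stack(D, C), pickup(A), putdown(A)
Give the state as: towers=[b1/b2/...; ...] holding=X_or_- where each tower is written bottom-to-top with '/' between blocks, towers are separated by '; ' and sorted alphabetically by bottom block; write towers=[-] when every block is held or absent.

step 1 (pickup(B)): towers=[A; C; D; E; F] holding=B
step 2 (stack(B, E)): towers=[A; C; D; E/B; F] holding=-
step 3 (pickup(D)): towers=[A; C; E/B; F] holding=D
step 4 (stack(E, A)) [no-op]: towers=[A; C; E/B; F] holding=D
step 5 (stack(D, C)): towers=[A; C/D; E/B; F] holding=-
step 6 (pickup(A)): towers=[C/D; E/B; F] holding=A
step 7 (putdown(A)): towers=[A; C/D; E/B; F] holding=-

towers=[A; C/D; E/B; F] holding=-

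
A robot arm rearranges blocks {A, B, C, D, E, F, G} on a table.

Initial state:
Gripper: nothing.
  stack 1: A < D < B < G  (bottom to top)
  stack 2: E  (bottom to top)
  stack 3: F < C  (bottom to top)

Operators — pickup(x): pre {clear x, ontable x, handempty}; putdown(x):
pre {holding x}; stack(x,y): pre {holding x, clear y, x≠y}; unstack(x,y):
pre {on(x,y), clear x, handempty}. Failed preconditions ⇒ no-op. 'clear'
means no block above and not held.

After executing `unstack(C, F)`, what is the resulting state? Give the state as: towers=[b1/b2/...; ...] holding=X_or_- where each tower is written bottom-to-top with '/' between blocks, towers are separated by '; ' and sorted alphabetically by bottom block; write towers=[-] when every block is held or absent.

towers=[A/D/B/G; E; F] holding=C

before: towers=[A/D/B/G; E; F/C] holding=-
pre[unstack(C, F)]: on(C,F) ✓, clear(C) ✓, handempty ✓
all met → apply unstack(C, F)
after:  towers=[A/D/B/G; E; F] holding=C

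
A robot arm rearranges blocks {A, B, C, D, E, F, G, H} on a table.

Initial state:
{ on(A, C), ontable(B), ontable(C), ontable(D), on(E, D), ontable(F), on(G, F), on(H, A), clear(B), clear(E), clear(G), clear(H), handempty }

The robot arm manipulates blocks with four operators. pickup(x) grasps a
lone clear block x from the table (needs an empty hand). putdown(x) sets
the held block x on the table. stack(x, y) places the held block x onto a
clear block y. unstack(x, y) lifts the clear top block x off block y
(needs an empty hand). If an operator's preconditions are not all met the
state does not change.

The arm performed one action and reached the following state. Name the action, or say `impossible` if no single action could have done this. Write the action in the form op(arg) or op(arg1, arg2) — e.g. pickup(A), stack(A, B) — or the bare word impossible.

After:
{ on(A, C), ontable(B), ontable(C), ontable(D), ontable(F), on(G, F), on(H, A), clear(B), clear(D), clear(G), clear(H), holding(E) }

target: towers=[B; C/A/H; D; F/G] holding=E
     unstack(G, F) → towers=[B; C/A/H; D/E; F] holding=G
     unstack(E, D) → towers=[B; C/A/H; D; F/G] holding=E  ← match
     unstack(H, A) → towers=[B; C/A; D/E; F/G] holding=H
         pickup(B) → towers=[C/A/H; D/E; F/G] holding=B

unstack(E, D)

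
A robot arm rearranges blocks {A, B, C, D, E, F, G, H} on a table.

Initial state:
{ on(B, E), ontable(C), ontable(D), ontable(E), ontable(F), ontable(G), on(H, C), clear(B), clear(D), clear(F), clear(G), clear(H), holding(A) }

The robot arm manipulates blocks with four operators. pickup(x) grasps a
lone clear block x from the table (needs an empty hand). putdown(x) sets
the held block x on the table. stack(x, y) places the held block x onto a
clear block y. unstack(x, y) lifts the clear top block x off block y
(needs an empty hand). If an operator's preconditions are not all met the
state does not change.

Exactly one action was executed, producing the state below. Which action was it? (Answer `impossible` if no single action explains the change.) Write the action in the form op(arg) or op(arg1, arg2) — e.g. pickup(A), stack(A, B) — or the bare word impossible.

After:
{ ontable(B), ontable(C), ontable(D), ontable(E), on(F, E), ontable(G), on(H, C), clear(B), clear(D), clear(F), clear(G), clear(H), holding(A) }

target: towers=[B; C/H; D; E/F; G] holding=A
        putdown(A) → towers=[A; C/H; D; E/B; F; G] holding=-
       stack(A, G) → towers=[C/H; D; E/B; F; G/A] holding=-
       stack(A, H) → towers=[C/H/A; D; E/B; F; G] holding=-
       stack(A, B) → towers=[C/H; D; E/B/A; F; G] holding=-
       stack(A, F) → towers=[C/H; D; E/B; F/A; G] holding=-
       stack(A, D) → towers=[C/H; D/A; E/B; F; G] holding=-
none of the 6 applicable actions match → impossible

impossible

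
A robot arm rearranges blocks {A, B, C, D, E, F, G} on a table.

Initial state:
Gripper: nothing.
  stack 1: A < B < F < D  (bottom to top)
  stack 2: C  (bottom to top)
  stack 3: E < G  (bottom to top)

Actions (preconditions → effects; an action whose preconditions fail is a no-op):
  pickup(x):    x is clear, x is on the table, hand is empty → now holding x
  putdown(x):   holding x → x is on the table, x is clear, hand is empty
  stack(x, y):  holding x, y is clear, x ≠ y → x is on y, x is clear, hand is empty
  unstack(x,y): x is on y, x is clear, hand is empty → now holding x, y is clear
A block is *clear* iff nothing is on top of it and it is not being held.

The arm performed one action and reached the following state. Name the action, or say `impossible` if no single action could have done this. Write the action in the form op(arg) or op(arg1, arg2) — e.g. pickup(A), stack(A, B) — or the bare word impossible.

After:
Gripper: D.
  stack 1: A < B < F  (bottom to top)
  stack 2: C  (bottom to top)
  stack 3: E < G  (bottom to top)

target: towers=[A/B/F; C; E/G] holding=D
     unstack(G, E) → towers=[A/B/F/D; C; E] holding=G
     unstack(D, F) → towers=[A/B/F; C; E/G] holding=D  ← match
         pickup(C) → towers=[A/B/F/D; E/G] holding=C

unstack(D, F)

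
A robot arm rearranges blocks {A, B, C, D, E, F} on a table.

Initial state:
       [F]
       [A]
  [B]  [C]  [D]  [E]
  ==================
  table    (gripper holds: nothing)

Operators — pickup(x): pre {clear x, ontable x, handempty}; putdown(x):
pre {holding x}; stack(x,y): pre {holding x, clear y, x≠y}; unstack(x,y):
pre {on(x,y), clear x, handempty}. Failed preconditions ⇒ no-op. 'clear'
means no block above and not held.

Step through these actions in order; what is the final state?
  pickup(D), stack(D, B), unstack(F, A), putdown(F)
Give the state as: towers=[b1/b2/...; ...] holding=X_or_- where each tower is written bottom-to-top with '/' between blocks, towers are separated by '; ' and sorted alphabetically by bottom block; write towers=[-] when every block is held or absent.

towers=[B/D; C/A; E; F] holding=-

step 1 (pickup(D)): towers=[B; C/A/F; E] holding=D
step 2 (stack(D, B)): towers=[B/D; C/A/F; E] holding=-
step 3 (unstack(F, A)): towers=[B/D; C/A; E] holding=F
step 4 (putdown(F)): towers=[B/D; C/A; E; F] holding=-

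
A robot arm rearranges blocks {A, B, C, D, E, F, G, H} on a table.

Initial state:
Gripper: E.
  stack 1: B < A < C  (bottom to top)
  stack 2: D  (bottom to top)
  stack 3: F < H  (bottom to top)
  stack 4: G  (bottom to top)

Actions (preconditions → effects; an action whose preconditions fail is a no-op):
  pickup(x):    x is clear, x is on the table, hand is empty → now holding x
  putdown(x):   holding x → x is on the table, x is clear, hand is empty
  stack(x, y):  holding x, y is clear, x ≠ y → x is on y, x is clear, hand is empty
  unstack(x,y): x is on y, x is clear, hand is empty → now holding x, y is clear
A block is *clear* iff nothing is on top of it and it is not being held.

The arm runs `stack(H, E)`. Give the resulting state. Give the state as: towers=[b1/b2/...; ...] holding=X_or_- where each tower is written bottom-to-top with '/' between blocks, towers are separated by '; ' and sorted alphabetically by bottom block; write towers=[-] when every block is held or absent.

towers=[B/A/C; D; F/H; G] holding=E

before: towers=[B/A/C; D; F/H; G] holding=E
pre[stack(H, E)]: holding(H) fail, clear(E) fail, H≠E ok
holding(H), clear(E) unmet → stack(H, E) is a no-op
after:  towers=[B/A/C; D; F/H; G] holding=E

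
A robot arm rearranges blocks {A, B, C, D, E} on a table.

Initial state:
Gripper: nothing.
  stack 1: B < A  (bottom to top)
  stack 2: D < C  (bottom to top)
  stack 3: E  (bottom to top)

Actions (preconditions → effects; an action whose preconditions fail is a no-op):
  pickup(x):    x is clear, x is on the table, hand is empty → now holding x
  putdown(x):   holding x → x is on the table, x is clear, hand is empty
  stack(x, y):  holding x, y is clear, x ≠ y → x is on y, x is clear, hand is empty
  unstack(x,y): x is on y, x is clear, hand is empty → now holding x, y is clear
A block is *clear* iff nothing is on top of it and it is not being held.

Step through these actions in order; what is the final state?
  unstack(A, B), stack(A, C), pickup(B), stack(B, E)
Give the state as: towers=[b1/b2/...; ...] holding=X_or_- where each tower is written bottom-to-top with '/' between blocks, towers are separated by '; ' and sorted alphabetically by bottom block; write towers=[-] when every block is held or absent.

towers=[D/C/A; E/B] holding=-

step 1 (unstack(A, B)): towers=[B; D/C; E] holding=A
step 2 (stack(A, C)): towers=[B; D/C/A; E] holding=-
step 3 (pickup(B)): towers=[D/C/A; E] holding=B
step 4 (stack(B, E)): towers=[D/C/A; E/B] holding=-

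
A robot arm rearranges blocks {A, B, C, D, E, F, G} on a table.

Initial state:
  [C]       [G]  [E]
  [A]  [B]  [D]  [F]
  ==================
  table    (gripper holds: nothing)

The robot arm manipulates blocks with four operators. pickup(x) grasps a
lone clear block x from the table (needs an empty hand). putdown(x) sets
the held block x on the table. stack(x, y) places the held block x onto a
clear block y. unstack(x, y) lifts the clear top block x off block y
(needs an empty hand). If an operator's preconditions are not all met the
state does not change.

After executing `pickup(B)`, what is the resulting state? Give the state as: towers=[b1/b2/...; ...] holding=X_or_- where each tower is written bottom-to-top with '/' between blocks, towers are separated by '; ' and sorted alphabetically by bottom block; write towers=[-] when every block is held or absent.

before: towers=[A/C; B; D/G; F/E] holding=-
pre[pickup(B)]: clear(B) ✓, ontable(B) ✓, handempty ✓
all met → apply pickup(B)
after:  towers=[A/C; D/G; F/E] holding=B

towers=[A/C; D/G; F/E] holding=B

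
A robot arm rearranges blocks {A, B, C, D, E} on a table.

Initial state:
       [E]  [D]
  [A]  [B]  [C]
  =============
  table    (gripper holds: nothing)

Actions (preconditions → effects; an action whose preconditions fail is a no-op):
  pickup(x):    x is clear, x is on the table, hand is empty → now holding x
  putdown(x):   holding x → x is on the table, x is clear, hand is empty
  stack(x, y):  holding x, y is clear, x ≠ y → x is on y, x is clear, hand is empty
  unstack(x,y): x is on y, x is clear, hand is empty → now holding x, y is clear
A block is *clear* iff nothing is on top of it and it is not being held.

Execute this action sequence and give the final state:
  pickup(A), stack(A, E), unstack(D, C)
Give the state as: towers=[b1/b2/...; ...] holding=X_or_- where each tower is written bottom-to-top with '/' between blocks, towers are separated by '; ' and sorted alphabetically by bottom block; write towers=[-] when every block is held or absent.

towers=[B/E/A; C] holding=D

step 1 (pickup(A)): towers=[B/E; C/D] holding=A
step 2 (stack(A, E)): towers=[B/E/A; C/D] holding=-
step 3 (unstack(D, C)): towers=[B/E/A; C] holding=D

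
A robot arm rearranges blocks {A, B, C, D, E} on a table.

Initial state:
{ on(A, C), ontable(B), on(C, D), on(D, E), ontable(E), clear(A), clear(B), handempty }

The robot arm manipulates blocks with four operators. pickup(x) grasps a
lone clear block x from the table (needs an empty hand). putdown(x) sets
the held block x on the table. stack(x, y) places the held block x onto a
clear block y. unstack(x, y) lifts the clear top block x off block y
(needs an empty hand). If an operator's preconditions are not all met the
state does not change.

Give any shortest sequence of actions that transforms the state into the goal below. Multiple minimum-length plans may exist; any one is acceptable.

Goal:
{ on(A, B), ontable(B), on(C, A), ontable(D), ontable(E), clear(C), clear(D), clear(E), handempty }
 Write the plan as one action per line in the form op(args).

step 1 (unstack(A, C)): towers=[B; E/D/C] holding=A
step 2 (stack(A, B)): towers=[B/A; E/D/C] holding=-
step 3 (unstack(C, D)): towers=[B/A; E/D] holding=C
step 4 (stack(C, A)): towers=[B/A/C; E/D] holding=-
step 5 (unstack(D, E)): towers=[B/A/C; E] holding=D
step 6 (putdown(D)): towers=[B/A/C; D; E] holding=-
goal check: towers=[B/A/C; D; E] holding=- — reached (length 6, optimal by BFS)

unstack(A, C)
stack(A, B)
unstack(C, D)
stack(C, A)
unstack(D, E)
putdown(D)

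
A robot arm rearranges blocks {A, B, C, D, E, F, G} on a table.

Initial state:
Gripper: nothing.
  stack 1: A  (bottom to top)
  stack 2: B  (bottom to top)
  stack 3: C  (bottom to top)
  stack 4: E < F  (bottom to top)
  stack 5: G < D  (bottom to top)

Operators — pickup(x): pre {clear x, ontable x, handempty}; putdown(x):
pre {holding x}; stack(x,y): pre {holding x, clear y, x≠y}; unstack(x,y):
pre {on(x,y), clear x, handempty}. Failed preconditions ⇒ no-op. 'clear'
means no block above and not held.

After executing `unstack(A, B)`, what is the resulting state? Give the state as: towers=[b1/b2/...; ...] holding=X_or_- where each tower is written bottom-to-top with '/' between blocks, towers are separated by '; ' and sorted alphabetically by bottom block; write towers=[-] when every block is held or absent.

towers=[A; B; C; E/F; G/D] holding=-

before: towers=[A; B; C; E/F; G/D] holding=-
pre[unstack(A, B)]: on(A,B) fail, clear(A) ok, handempty ok
on(A,B) unmet → unstack(A, B) is a no-op
after:  towers=[A; B; C; E/F; G/D] holding=-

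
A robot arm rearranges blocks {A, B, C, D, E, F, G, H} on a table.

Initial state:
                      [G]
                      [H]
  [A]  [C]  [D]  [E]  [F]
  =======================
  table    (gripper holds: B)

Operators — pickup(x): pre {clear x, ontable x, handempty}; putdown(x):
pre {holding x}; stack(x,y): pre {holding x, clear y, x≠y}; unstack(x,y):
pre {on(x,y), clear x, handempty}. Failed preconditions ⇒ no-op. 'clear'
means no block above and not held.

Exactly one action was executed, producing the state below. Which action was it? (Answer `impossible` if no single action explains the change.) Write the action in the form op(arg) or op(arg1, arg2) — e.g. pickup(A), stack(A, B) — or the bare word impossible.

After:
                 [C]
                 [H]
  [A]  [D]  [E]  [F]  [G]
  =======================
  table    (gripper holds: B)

impossible

target: towers=[A; D; E; F/H/C; G] holding=B
        putdown(B) → towers=[A; B; C; D; E; F/H/G] holding=-
       stack(B, G) → towers=[A; C; D; E; F/H/G/B] holding=-
       stack(B, A) → towers=[A/B; C; D; E; F/H/G] holding=-
       stack(B, E) → towers=[A; C; D; E/B; F/H/G] holding=-
       stack(B, D) → towers=[A; C; D/B; E; F/H/G] holding=-
       stack(B, C) → towers=[A; C/B; D; E; F/H/G] holding=-
none of the 6 applicable actions match → impossible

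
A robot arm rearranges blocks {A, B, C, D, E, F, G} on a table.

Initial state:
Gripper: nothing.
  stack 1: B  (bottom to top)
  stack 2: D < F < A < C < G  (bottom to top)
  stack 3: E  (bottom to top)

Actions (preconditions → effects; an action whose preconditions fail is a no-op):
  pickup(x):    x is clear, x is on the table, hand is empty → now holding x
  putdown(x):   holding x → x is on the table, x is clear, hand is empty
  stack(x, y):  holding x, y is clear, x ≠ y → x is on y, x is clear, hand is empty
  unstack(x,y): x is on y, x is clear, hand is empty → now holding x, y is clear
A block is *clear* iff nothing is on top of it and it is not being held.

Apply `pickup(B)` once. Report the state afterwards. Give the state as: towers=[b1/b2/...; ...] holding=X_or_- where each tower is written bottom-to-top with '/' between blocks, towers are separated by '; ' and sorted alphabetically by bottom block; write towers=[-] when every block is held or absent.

towers=[D/F/A/C/G; E] holding=B

before: towers=[B; D/F/A/C/G; E] holding=-
pre[pickup(B)]: clear(B) ok, ontable(B) ok, handempty ok
all met → apply pickup(B)
after:  towers=[D/F/A/C/G; E] holding=B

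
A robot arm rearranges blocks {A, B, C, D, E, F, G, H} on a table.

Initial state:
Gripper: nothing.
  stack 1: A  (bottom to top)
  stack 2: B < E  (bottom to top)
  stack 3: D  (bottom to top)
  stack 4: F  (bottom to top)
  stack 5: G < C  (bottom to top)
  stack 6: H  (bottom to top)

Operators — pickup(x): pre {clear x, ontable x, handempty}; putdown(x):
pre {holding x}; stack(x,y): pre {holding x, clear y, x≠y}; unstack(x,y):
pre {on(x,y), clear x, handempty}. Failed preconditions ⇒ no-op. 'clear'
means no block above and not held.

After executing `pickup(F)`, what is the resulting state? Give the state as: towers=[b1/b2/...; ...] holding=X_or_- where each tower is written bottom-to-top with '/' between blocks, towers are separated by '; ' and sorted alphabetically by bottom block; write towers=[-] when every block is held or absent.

before: towers=[A; B/E; D; F; G/C; H] holding=-
pre[pickup(F)]: clear(F) ✓, ontable(F) ✓, handempty ✓
all met → apply pickup(F)
after:  towers=[A; B/E; D; G/C; H] holding=F

towers=[A; B/E; D; G/C; H] holding=F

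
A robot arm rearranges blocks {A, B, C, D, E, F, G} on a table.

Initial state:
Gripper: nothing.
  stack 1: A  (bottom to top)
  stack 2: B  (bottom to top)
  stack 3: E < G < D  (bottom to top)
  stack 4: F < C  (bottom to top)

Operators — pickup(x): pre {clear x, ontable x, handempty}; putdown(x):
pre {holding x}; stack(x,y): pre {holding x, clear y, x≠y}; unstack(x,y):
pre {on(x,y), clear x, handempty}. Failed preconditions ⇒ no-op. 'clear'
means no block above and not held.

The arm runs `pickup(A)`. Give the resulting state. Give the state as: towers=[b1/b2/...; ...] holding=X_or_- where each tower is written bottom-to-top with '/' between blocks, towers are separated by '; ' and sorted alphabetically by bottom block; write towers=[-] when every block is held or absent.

towers=[B; E/G/D; F/C] holding=A

before: towers=[A; B; E/G/D; F/C] holding=-
pre[pickup(A)]: clear(A) yes, ontable(A) yes, handempty yes
all met → apply pickup(A)
after:  towers=[B; E/G/D; F/C] holding=A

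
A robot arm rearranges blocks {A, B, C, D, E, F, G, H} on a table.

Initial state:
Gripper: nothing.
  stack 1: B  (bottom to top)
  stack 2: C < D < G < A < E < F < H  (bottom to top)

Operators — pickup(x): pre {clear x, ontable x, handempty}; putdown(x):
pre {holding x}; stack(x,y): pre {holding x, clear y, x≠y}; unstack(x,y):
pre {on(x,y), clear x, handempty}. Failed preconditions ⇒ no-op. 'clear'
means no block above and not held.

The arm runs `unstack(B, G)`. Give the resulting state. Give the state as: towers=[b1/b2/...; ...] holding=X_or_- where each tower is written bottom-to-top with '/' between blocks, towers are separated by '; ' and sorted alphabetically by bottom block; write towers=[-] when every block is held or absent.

towers=[B; C/D/G/A/E/F/H] holding=-

before: towers=[B; C/D/G/A/E/F/H] holding=-
pre[unstack(B, G)]: on(B,G) fail, clear(B) ok, handempty ok
on(B,G) unmet → unstack(B, G) is a no-op
after:  towers=[B; C/D/G/A/E/F/H] holding=-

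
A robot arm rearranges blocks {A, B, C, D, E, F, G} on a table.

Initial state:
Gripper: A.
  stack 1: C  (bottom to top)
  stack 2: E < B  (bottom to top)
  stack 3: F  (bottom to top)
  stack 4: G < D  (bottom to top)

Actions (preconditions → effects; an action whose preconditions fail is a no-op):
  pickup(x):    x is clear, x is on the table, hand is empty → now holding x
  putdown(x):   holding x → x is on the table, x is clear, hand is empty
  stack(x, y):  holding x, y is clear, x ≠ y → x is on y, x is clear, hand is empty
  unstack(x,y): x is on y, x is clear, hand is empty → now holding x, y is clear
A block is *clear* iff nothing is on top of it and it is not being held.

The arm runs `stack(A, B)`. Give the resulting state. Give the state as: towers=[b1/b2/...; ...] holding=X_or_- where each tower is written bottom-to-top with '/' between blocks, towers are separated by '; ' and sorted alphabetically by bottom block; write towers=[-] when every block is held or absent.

towers=[C; E/B/A; F; G/D] holding=-

before: towers=[C; E/B; F; G/D] holding=A
pre[stack(A, B)]: holding(A) yes, clear(B) yes, A≠B yes
all met → apply stack(A, B)
after:  towers=[C; E/B/A; F; G/D] holding=-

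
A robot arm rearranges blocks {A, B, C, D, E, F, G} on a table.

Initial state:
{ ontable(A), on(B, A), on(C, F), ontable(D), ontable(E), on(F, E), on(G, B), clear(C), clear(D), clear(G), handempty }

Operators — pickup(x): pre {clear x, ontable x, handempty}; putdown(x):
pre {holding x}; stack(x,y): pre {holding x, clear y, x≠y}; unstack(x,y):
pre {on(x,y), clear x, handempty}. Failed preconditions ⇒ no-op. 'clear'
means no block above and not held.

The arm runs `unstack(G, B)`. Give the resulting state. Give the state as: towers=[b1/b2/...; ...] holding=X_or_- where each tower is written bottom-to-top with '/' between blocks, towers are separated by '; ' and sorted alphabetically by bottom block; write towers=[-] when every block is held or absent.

towers=[A/B; D; E/F/C] holding=G

before: towers=[A/B/G; D; E/F/C] holding=-
pre[unstack(G, B)]: on(G,B) yes, clear(G) yes, handempty yes
all met → apply unstack(G, B)
after:  towers=[A/B; D; E/F/C] holding=G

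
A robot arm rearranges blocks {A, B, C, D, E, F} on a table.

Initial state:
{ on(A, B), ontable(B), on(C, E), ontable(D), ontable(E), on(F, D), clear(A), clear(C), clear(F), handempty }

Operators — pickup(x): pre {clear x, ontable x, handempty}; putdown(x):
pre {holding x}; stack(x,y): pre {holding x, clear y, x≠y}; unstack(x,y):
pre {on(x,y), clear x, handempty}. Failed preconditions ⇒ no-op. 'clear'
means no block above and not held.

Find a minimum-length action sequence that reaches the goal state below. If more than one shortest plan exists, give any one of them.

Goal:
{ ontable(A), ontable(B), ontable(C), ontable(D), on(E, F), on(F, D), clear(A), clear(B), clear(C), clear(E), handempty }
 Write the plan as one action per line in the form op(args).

unstack(A, B)
putdown(A)
unstack(C, E)
putdown(C)
pickup(E)
stack(E, F)

step 1 (unstack(A, B)): towers=[B; D/F; E/C] holding=A
step 2 (putdown(A)): towers=[A; B; D/F; E/C] holding=-
step 3 (unstack(C, E)): towers=[A; B; D/F; E] holding=C
step 4 (putdown(C)): towers=[A; B; C; D/F; E] holding=-
step 5 (pickup(E)): towers=[A; B; C; D/F] holding=E
step 6 (stack(E, F)): towers=[A; B; C; D/F/E] holding=-
goal check: towers=[A; B; C; D/F/E] holding=- — reached (length 6, optimal by BFS)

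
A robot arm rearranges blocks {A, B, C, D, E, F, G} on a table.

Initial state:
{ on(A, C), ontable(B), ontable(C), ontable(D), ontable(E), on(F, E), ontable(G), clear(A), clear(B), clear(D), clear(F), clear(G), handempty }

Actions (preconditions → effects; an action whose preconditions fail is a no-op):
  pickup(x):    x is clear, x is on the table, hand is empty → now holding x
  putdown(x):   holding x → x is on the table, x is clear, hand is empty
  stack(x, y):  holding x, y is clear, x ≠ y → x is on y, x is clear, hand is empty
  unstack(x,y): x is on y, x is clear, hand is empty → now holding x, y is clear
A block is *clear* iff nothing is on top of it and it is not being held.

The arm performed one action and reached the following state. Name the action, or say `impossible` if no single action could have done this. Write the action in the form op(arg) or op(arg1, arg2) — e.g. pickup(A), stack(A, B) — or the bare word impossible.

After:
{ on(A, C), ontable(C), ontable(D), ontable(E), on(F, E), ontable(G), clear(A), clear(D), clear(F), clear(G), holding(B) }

target: towers=[C/A; D; E/F; G] holding=B
         pickup(B) → towers=[C/A; D; E/F; G] holding=B  ← match
     unstack(F, E) → towers=[B; C/A; D; E; G] holding=F
         pickup(G) → towers=[B; C/A; D; E/F] holding=G
         pickup(D) → towers=[B; C/A; E/F; G] holding=D
     unstack(A, C) → towers=[B; C; D; E/F; G] holding=A

pickup(B)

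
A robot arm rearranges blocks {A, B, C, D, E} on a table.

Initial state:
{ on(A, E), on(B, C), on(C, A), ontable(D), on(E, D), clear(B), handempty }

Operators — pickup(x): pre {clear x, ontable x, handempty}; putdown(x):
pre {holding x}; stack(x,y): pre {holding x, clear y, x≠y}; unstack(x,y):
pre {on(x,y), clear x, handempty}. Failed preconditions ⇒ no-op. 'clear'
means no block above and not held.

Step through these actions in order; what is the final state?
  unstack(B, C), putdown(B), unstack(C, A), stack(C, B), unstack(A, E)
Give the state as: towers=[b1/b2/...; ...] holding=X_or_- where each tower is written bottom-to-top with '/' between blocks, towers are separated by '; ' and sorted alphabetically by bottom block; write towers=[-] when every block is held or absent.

towers=[B/C; D/E] holding=A

step 1 (unstack(B, C)): towers=[D/E/A/C] holding=B
step 2 (putdown(B)): towers=[B; D/E/A/C] holding=-
step 3 (unstack(C, A)): towers=[B; D/E/A] holding=C
step 4 (stack(C, B)): towers=[B/C; D/E/A] holding=-
step 5 (unstack(A, E)): towers=[B/C; D/E] holding=A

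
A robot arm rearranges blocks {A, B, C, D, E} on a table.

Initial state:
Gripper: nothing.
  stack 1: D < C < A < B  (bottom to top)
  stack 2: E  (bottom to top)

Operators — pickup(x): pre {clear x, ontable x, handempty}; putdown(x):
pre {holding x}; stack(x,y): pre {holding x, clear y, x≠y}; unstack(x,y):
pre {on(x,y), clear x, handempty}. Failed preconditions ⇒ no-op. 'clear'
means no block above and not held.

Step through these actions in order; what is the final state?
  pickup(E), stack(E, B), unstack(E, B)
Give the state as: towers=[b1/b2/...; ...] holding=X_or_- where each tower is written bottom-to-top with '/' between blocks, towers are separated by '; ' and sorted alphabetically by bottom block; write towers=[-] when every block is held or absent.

step 1 (pickup(E)): towers=[D/C/A/B] holding=E
step 2 (stack(E, B)): towers=[D/C/A/B/E] holding=-
step 3 (unstack(E, B)): towers=[D/C/A/B] holding=E

towers=[D/C/A/B] holding=E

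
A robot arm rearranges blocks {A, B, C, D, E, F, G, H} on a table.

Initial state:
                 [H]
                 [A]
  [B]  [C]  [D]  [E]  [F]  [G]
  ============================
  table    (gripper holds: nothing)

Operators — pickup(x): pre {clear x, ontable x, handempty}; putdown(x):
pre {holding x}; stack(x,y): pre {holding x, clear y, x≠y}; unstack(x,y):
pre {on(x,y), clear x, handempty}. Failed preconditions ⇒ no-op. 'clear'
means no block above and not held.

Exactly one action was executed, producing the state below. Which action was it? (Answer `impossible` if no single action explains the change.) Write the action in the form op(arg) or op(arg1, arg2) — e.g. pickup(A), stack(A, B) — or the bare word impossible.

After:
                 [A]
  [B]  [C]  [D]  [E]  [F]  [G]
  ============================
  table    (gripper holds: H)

unstack(H, A)

target: towers=[B; C; D; E/A; F; G] holding=H
         pickup(G) → towers=[B; C; D; E/A/H; F] holding=G
     unstack(H, A) → towers=[B; C; D; E/A; F; G] holding=H  ← match
         pickup(B) → towers=[C; D; E/A/H; F; G] holding=B
         pickup(F) → towers=[B; C; D; E/A/H; G] holding=F
         pickup(D) → towers=[B; C; E/A/H; F; G] holding=D
         pickup(C) → towers=[B; D; E/A/H; F; G] holding=C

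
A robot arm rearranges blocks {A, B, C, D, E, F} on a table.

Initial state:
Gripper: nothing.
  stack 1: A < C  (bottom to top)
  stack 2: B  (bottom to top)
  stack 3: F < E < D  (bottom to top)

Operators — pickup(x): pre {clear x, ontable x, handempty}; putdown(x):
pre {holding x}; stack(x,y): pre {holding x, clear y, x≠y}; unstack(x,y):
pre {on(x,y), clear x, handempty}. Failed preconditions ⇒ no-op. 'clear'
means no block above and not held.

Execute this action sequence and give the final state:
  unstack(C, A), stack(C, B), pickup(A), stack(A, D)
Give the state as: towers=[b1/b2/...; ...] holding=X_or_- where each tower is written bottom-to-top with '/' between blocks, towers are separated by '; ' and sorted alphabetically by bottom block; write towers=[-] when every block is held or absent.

step 1 (unstack(C, A)): towers=[A; B; F/E/D] holding=C
step 2 (stack(C, B)): towers=[A; B/C; F/E/D] holding=-
step 3 (pickup(A)): towers=[B/C; F/E/D] holding=A
step 4 (stack(A, D)): towers=[B/C; F/E/D/A] holding=-

towers=[B/C; F/E/D/A] holding=-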